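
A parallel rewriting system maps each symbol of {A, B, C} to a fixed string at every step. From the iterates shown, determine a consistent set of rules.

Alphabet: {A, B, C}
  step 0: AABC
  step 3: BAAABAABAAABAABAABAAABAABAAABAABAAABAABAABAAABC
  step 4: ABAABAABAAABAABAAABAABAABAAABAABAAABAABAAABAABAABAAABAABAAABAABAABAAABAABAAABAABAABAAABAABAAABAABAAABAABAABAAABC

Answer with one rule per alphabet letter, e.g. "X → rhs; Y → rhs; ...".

A->BAA, B->A, C->BC

  step 3 ⇒ step 4: BAAABAABAAABAABAABAAABAABAAABAABAAABAABAABAAABC ⇒ A·BAA·BAA·BAA·A·BAA·BAA·A·BAA·BAA·BAA·A·BAA·BAA·A·BAA·BAA·A·BAA·BAA·BAA·A·BAA·BAA·A·BAA·BAA·BAA·A·BAA·BAA·A·BAA·BAA·BAA·A·BAA·BAA·A·BAA·BAA·A·BAA·BAA·BAA·A·BC
    A ↦ BAA
    B ↦ A
    C ↦ BC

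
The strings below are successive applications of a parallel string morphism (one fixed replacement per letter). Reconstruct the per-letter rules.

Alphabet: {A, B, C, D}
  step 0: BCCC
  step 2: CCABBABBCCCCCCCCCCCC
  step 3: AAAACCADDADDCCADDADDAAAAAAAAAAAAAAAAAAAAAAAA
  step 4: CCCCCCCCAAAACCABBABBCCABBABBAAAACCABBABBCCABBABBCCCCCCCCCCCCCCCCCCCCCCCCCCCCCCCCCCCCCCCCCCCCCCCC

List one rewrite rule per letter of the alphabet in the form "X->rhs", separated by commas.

A->CC, B->ADD, C->AA, D->ABB

  step 3 ⇒ step 4: AAAACCADDADDCCADDADDAAAAAAAAAAAAAAAAAAAAAAAA ⇒ CC·CC·CC·CC·AA·AA·CC·ABB·ABB·CC·ABB·ABB·AA·AA·CC·ABB·ABB·CC·ABB·ABB·CC·CC·CC·CC·CC·CC·CC·CC·CC·CC·CC·CC·CC·CC·CC·CC·CC·CC·CC·CC·CC·CC·CC·CC
    A ↦ CC
    C ↦ AA
    D ↦ ABB
  step 2 ⇒ step 3: CCABBABBCCCCCCCCCCCC ⇒ AA·AA·CC·ADD·ADD·CC·ADD·ADD·AA·AA·AA·AA·AA·AA·AA·AA·AA·AA·AA·AA
    B ↦ ADD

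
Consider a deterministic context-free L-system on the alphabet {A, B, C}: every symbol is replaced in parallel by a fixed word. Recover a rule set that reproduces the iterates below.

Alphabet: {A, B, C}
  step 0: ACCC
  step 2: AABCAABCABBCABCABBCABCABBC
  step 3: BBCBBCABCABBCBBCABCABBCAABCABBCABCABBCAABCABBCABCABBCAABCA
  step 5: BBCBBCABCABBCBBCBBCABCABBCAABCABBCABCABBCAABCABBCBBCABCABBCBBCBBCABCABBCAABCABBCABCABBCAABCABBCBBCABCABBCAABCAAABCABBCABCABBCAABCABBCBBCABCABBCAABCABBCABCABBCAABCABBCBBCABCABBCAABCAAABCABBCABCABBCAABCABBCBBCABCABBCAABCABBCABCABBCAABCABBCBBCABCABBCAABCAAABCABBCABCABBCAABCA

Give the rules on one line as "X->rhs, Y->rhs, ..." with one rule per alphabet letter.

  step 2 ⇒ step 3: AABCAABCABBCABCABBCABCABBC ⇒ BBC·BBC·A·BCA·BBC·BBC·A·BCA·BBC·A·A·BCA·BBC·A·BCA·BBC·A·A·BCA·BBC·A·BCA·BBC·A·A·BCA
    A ↦ BBC
    B ↦ A
    C ↦ BCA

A->BBC, B->A, C->BCA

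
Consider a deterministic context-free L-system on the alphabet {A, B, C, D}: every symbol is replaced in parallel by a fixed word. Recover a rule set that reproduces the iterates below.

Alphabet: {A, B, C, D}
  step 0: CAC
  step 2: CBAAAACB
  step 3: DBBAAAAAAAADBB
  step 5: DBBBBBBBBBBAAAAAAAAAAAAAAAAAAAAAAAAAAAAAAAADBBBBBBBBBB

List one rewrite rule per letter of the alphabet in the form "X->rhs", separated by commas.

A->AA, B->BB, C->D, D->CB

  step 2 ⇒ step 3: CBAAAACB ⇒ D·BB·AA·AA·AA·AA·D·BB
    A ↦ AA
    B ↦ BB
    C ↦ D
    D ↦ CB  (constrained at step 3)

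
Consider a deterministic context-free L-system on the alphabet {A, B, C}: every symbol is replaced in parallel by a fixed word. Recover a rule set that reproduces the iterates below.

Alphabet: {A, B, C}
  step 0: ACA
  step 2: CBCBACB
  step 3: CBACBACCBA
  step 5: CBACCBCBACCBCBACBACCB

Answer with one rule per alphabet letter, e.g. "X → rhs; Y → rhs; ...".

A->C, B->A, C->CB

  step 2 ⇒ step 3: CBCBACB ⇒ CB·A·CB·A·C·CB·A
    A ↦ C
    B ↦ A
    C ↦ CB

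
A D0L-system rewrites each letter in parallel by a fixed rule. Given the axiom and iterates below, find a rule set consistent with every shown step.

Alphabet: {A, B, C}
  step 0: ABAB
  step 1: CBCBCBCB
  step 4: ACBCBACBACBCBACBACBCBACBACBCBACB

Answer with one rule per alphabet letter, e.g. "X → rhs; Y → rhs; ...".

A->CB, B->CB, C->A

  step 0 ⇒ step 1: ABAB ⇒ CB·CB·CB·CB
    A ↦ CB
    B ↦ CB
    C ↦ A  (constrained at step 1)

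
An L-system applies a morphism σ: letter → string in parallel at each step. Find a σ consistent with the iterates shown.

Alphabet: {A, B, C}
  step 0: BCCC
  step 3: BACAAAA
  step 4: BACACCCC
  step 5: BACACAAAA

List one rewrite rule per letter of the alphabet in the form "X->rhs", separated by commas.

A->C, B->BA, C->A

  step 4 ⇒ step 5: BACACCCC ⇒ BA·C·A·C·A·A·A·A
    A ↦ C
    B ↦ BA
    C ↦ A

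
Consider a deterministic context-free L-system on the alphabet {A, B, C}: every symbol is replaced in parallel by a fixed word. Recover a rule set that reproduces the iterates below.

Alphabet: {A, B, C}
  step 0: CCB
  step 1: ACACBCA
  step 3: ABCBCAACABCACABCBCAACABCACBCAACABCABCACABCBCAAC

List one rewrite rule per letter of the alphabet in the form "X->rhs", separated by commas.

  step 0 ⇒ step 1: CCB ⇒ AC·AC·BCA
    B ↦ BCA
    C ↦ AC
    A ↦ ABC  (constrained at step 1)

A->ABC, B->BCA, C->AC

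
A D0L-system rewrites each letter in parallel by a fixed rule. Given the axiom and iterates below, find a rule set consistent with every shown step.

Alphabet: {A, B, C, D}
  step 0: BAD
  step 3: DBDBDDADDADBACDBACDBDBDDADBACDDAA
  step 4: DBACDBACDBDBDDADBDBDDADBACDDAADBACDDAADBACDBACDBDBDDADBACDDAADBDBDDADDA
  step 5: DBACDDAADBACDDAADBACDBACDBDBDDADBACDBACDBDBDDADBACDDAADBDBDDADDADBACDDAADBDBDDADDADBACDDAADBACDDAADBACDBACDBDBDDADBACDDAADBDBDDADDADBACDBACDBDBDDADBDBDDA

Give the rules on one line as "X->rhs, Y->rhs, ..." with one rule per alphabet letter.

A->DDA, B->AC, C->A, D->DB

  step 4 ⇒ step 5: DBACDBACDBDBDDADBDBDDADBACDDAADBACDDAADBACDBACDBDBDDADBACDDAADBDBDDADDA ⇒ DB·AC·DDA·A·DB·AC·DDA·A·DB·AC·DB·AC·DB·DB·DDA·DB·AC·DB·AC·DB·DB·DDA·DB·AC·DDA·A·DB·DB·DDA·DDA·DB·AC·DDA·A·DB·DB·DDA·DDA·DB·AC·DDA·A·DB·AC·DDA·A·DB·AC·DB·AC·DB·DB·DDA·DB·AC·DDA·A·DB·DB·DDA·DDA·DB·AC·DB·AC·DB·DB·DDA·DB·DB·DDA
    A ↦ DDA
    B ↦ AC
    C ↦ A
    D ↦ DB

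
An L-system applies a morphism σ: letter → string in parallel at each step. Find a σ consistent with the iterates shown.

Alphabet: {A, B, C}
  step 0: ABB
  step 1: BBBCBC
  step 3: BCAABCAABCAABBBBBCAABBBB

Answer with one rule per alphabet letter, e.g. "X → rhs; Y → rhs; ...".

  step 0 ⇒ step 1: ABB ⇒ BB·BC·BC
    A ↦ BB
    B ↦ BC
    C ↦ AA  (constrained at step 1)

A->BB, B->BC, C->AA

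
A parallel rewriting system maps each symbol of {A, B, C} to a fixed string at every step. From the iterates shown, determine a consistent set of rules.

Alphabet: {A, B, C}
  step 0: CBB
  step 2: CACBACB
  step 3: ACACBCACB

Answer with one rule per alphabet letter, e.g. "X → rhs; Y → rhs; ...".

  step 2 ⇒ step 3: CACBACB ⇒ A·C·A·CB·C·A·CB
    A ↦ C
    B ↦ CB
    C ↦ A

A->C, B->CB, C->A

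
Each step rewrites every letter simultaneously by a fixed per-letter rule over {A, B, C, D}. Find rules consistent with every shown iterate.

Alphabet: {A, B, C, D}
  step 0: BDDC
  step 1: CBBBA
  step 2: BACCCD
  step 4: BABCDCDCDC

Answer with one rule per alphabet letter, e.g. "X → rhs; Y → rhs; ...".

A->D, B->C, C->BA, D->B

  step 1 ⇒ step 2: CBBBA ⇒ BA·C·C·C·D
    A ↦ D
    B ↦ C
    C ↦ BA
  step 0 ⇒ step 1: BDDC ⇒ C·B·B·BA
    D ↦ B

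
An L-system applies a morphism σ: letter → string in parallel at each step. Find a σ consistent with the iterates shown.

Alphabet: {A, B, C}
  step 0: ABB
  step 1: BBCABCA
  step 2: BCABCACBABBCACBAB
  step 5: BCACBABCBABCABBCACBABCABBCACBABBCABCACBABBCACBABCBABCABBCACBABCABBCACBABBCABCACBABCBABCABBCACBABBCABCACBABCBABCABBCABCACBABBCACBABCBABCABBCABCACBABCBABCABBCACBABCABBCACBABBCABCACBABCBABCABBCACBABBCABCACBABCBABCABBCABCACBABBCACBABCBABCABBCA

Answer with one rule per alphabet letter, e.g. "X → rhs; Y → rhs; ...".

  step 1 ⇒ step 2: BBCABCA ⇒ BCA·BCA·CBA·B·BCA·CBA·B
    A ↦ B
    B ↦ BCA
    C ↦ CBA

A->B, B->BCA, C->CBA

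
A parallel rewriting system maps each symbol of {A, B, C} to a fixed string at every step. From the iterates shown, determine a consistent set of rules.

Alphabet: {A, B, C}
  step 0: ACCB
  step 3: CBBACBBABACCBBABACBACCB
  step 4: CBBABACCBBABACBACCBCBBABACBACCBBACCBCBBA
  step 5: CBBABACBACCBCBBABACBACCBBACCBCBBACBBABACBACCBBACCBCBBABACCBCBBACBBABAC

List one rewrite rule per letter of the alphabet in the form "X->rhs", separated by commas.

  step 4 ⇒ step 5: CBBABACCBBABACBACCBCBBABACBACCBBACCBCBBA ⇒ CB·BA·BA·C·BA·C·CB·CB·BA·BA·C·BA·C·CB·BA·C·CB·CB·BA·CB·BA·BA·C·BA·C·CB·BA·C·CB·CB·BA·BA·C·CB·CB·BA·CB·BA·BA·C
    A ↦ C
    B ↦ BA
    C ↦ CB

A->C, B->BA, C->CB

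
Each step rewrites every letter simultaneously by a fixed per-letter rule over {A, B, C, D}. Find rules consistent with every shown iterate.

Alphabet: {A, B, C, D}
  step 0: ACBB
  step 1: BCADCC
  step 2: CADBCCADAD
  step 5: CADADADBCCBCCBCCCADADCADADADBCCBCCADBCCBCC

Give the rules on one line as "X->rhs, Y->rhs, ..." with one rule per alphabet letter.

  step 1 ⇒ step 2: BCADCC ⇒ C·AD·BC·C·AD·AD
    A ↦ BC
    B ↦ C
    C ↦ AD
    D ↦ C

A->BC, B->C, C->AD, D->C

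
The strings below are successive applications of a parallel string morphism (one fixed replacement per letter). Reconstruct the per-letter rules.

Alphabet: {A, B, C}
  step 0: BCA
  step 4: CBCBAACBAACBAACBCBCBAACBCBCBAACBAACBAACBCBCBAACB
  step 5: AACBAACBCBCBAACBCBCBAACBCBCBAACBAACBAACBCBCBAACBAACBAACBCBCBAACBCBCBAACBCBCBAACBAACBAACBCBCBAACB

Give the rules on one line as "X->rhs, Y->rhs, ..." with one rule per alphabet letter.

A->CB, B->ACB, C->A

  step 4 ⇒ step 5: CBCBAACBAACBAACBCBCBAACBCBCBAACBAACBAACBCBCBAACB ⇒ A·ACB·A·ACB·CB·CB·A·ACB·CB·CB·A·ACB·CB·CB·A·ACB·A·ACB·A·ACB·CB·CB·A·ACB·A·ACB·A·ACB·CB·CB·A·ACB·CB·CB·A·ACB·CB·CB·A·ACB·A·ACB·A·ACB·CB·CB·A·ACB
    A ↦ CB
    B ↦ ACB
    C ↦ A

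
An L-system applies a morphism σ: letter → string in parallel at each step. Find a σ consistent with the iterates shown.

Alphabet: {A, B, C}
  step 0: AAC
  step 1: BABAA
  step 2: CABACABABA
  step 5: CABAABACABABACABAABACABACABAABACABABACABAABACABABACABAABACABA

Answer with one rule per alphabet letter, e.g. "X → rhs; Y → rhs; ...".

  step 1 ⇒ step 2: BABAA ⇒ CA·BA·CA·BA·BA
    A ↦ BA
    B ↦ CA
  step 0 ⇒ step 1: AAC ⇒ BA·BA·A
    C ↦ A

A->BA, B->CA, C->A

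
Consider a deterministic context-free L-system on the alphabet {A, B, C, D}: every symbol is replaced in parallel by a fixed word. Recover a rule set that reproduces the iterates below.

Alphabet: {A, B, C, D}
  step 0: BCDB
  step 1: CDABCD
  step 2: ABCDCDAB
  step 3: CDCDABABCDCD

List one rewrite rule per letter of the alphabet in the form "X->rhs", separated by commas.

  step 2 ⇒ step 3: ABCDCDAB ⇒ CD·CD·A·B·A·B·CD·CD
    A ↦ CD
    B ↦ CD
    C ↦ A
    D ↦ B

A->CD, B->CD, C->A, D->B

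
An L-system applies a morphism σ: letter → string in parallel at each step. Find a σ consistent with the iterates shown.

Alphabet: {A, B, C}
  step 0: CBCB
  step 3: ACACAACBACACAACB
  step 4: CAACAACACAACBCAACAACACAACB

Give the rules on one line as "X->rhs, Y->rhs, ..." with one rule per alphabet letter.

  step 3 ⇒ step 4: ACACAACBACACAACB ⇒ CA·A·CA·A·CA·CA·A·CB·CA·A·CA·A·CA·CA·A·CB
    A ↦ CA
    B ↦ CB
    C ↦ A

A->CA, B->CB, C->A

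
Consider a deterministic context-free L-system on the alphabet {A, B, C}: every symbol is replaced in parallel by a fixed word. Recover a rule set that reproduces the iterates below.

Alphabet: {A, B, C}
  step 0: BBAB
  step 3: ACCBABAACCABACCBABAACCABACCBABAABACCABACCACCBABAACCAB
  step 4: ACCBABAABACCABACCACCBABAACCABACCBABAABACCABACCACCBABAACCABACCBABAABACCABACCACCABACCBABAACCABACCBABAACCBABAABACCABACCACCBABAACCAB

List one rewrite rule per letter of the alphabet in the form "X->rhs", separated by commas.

  step 3 ⇒ step 4: ACCBABAACCABACCBABAACCABACCBABAABACCABACCACCBABAACCAB ⇒ ACC·BA·BA·AB·ACC·AB·ACC·ACC·BA·BA·ACC·AB·ACC·BA·BA·AB·ACC·AB·ACC·ACC·BA·BA·ACC·AB·ACC·BA·BA·AB·ACC·AB·ACC·ACC·AB·ACC·BA·BA·ACC·AB·ACC·BA·BA·ACC·BA·BA·AB·ACC·AB·ACC·ACC·BA·BA·ACC·AB
    A ↦ ACC
    B ↦ AB
    C ↦ BA

A->ACC, B->AB, C->BA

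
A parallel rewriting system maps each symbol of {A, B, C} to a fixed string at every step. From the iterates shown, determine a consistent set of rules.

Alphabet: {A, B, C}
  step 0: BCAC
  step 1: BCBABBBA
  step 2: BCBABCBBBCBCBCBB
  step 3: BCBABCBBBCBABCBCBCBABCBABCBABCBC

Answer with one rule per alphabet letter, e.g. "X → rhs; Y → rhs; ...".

  step 2 ⇒ step 3: BCBABCBBBCBCBCBB ⇒ BC·BA·BC·BB·BC·BA·BC·BC·BC·BA·BC·BA·BC·BA·BC·BC
    A ↦ BB
    B ↦ BC
    C ↦ BA

A->BB, B->BC, C->BA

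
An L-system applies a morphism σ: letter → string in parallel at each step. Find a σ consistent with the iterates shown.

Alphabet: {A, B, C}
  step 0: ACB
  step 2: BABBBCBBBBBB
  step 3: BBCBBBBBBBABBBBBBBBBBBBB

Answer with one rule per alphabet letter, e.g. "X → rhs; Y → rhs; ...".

  step 2 ⇒ step 3: BABBBCBBBBBB ⇒ BB·C·BB·BB·BB·BAB·BB·BB·BB·BB·BB·BB
    A ↦ C
    B ↦ BB
    C ↦ BAB

A->C, B->BB, C->BAB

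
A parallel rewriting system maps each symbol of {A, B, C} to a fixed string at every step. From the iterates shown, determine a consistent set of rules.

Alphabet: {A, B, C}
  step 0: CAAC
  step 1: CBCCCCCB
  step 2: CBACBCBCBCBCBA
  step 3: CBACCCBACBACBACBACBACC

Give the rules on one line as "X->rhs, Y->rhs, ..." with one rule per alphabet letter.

  step 2 ⇒ step 3: CBACBCBCBCBCBA ⇒ CB·A·CC·CB·A·CB·A·CB·A·CB·A·CB·A·CC
    A ↦ CC
    B ↦ A
    C ↦ CB

A->CC, B->A, C->CB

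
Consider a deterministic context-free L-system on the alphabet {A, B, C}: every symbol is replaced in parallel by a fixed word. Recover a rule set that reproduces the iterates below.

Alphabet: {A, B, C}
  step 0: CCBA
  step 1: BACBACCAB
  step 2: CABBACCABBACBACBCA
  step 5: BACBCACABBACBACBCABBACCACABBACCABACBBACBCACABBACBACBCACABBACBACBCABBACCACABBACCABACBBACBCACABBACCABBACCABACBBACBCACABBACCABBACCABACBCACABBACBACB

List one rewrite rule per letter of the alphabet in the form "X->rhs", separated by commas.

A->B, B->CA, C->BAC

  step 1 ⇒ step 2: BACBACCAB ⇒ CA·B·BAC·CA·B·BAC·BAC·B·CA
    A ↦ B
    B ↦ CA
    C ↦ BAC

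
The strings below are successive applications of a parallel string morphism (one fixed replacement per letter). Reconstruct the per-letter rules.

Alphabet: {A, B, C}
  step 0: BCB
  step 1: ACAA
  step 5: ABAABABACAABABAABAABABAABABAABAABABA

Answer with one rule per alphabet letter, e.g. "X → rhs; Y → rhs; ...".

  step 0 ⇒ step 1: BCB ⇒ A·CA·A
    B ↦ A
    C ↦ CA
    A ↦ AB  (constrained at step 1)

A->AB, B->A, C->CA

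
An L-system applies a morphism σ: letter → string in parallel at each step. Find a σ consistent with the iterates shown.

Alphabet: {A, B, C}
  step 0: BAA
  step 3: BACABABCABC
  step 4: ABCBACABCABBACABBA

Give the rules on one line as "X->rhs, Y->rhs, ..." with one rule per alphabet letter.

A->C, B->AB, C->BA

  step 3 ⇒ step 4: BACABABCABC ⇒ AB·C·BA·C·AB·C·AB·BA·C·AB·BA
    A ↦ C
    B ↦ AB
    C ↦ BA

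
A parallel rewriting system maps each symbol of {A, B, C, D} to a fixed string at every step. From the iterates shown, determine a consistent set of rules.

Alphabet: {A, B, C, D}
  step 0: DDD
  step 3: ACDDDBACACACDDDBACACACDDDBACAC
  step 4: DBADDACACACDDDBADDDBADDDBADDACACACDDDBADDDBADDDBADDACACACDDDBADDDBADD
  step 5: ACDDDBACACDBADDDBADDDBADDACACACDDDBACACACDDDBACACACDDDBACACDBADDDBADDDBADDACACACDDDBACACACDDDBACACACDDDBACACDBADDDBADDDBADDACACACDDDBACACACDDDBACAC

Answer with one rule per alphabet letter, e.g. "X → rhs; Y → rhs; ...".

  step 4 ⇒ step 5: DBADDACACACDDDBADDDBADDDBADDACACACDDDBADDDBADDDBADDACACACDDDBADDDBADD ⇒ AC·DD·DB·AC·AC·DB·ADD·DB·ADD·DB·ADD·AC·AC·AC·DD·DB·AC·AC·AC·DD·DB·AC·AC·AC·DD·DB·AC·AC·DB·ADD·DB·ADD·DB·ADD·AC·AC·AC·DD·DB·AC·AC·AC·DD·DB·AC·AC·AC·DD·DB·AC·AC·DB·ADD·DB·ADD·DB·ADD·AC·AC·AC·DD·DB·AC·AC·AC·DD·DB·AC·AC
    A ↦ DB
    B ↦ DD
    C ↦ ADD
    D ↦ AC

A->DB, B->DD, C->ADD, D->AC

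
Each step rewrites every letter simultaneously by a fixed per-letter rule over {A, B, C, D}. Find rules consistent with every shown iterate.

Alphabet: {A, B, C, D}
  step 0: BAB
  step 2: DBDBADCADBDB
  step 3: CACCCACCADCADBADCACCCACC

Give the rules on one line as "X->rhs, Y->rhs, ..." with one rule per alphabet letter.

A->AD, B->CC, C->DB, D->CA

  step 2 ⇒ step 3: DBDBADCADBDB ⇒ CA·CC·CA·CC·AD·CA·DB·AD·CA·CC·CA·CC
    A ↦ AD
    B ↦ CC
    C ↦ DB
    D ↦ CA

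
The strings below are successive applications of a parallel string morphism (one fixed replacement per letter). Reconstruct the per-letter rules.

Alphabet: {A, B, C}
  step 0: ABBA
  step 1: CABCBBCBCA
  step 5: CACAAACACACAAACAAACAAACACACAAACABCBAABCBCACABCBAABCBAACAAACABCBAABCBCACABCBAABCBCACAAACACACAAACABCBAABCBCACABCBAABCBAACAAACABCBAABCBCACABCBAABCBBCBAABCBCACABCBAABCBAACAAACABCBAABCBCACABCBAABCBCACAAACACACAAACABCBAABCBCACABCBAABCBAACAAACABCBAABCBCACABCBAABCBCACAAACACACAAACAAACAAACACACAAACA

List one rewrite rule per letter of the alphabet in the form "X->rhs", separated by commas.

  step 0 ⇒ step 1: ABBA ⇒ CA·BCB·BCB·CA
    A ↦ CA
    B ↦ BCB
    C ↦ AA  (constrained at step 1)

A->CA, B->BCB, C->AA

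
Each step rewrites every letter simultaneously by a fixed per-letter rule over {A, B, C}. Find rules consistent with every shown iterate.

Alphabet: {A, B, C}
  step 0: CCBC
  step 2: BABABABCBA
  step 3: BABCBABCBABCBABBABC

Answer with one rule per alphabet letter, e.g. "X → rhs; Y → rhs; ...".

  step 2 ⇒ step 3: BABABABCBA ⇒ BA·BC·BA·BC·BA·BC·BA·B·BA·BC
    A ↦ BC
    B ↦ BA
    C ↦ B

A->BC, B->BA, C->B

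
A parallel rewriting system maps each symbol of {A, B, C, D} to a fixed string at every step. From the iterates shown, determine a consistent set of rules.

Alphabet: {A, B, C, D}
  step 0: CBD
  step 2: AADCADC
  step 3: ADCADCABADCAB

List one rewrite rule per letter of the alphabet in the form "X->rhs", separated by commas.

A->ADC, B->A, C->B, D->A

  step 2 ⇒ step 3: AADCADC ⇒ ADC·ADC·A·B·ADC·A·B
    A ↦ ADC
    C ↦ B
    D ↦ A
    B ↦ A  (constrained at step 0)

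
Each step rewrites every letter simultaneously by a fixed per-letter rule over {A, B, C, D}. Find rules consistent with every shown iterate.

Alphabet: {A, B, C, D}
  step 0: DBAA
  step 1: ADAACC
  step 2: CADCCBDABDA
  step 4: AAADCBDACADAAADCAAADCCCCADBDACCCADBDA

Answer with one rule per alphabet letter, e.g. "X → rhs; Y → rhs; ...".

  step 1 ⇒ step 2: ADAACC ⇒ C·AD·C·C·BDA·BDA
    A ↦ C
    C ↦ BDA
    D ↦ AD
  step 0 ⇒ step 1: DBAA ⇒ AD·AA·C·C
    B ↦ AA

A->C, B->AA, C->BDA, D->AD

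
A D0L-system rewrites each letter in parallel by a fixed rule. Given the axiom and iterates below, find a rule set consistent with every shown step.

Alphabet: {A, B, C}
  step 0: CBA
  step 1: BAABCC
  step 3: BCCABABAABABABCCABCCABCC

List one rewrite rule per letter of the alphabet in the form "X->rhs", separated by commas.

  step 0 ⇒ step 1: CBA ⇒ BA·A·BCC
    A ↦ BCC
    B ↦ A
    C ↦ BA

A->BCC, B->A, C->BA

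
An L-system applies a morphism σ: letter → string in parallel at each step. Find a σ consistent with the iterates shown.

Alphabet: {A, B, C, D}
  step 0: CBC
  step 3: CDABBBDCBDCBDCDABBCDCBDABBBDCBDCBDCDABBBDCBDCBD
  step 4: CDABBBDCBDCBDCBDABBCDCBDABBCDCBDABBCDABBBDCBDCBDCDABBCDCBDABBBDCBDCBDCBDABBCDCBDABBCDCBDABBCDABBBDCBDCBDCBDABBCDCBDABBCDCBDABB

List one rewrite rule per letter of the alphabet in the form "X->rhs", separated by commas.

A->BD, B->CBD, C->CD, D->ABB

  step 3 ⇒ step 4: CDABBBDCBDCBDCDABBCDCBDABBBDCBDCBDCDABBBDCBDCBD ⇒ CD·ABB·BD·CBD·CBD·CBD·ABB·CD·CBD·ABB·CD·CBD·ABB·CD·ABB·BD·CBD·CBD·CD·ABB·CD·CBD·ABB·BD·CBD·CBD·CBD·ABB·CD·CBD·ABB·CD·CBD·ABB·CD·ABB·BD·CBD·CBD·CBD·ABB·CD·CBD·ABB·CD·CBD·ABB
    A ↦ BD
    B ↦ CBD
    C ↦ CD
    D ↦ ABB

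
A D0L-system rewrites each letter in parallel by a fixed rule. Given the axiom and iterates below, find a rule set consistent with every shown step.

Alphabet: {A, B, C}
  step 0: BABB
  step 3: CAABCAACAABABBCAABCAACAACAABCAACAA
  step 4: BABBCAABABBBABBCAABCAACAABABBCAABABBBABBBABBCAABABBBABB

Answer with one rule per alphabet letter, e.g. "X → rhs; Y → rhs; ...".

A->B, B->CAA, C->BA

  step 3 ⇒ step 4: CAABCAACAABABBCAABCAACAACAABCAACAA ⇒ BA·B·B·CAA·BA·B·B·BA·B·B·CAA·B·CAA·CAA·BA·B·B·CAA·BA·B·B·BA·B·B·BA·B·B·CAA·BA·B·B·BA·B·B
    A ↦ B
    B ↦ CAA
    C ↦ BA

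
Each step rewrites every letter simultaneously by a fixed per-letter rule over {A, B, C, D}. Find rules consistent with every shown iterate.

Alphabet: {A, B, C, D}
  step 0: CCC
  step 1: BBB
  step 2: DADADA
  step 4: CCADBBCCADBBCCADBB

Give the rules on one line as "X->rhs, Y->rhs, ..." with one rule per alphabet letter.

  step 1 ⇒ step 2: BBB ⇒ DA·DA·DA
    B ↦ DA
    A ↦ CC  (constrained at step 2)
  step 0 ⇒ step 1: CCC ⇒ B·B·B
    C ↦ B
    D ↦ AD  (constrained at step 2)

A->CC, B->DA, C->B, D->AD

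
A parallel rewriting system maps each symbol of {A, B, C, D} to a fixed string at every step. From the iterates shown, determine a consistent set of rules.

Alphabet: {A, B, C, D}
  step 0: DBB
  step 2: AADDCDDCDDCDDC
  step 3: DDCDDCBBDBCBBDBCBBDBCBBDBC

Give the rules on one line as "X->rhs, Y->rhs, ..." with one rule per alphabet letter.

  step 2 ⇒ step 3: AADDCDDCDDCDDC ⇒ DDC·DDC·B·B·DBC·B·B·DBC·B·B·DBC·B·B·DBC
    A ↦ DDC
    C ↦ DBC
    D ↦ B
    B ↦ AA  (constrained at step 0)

A->DDC, B->AA, C->DBC, D->B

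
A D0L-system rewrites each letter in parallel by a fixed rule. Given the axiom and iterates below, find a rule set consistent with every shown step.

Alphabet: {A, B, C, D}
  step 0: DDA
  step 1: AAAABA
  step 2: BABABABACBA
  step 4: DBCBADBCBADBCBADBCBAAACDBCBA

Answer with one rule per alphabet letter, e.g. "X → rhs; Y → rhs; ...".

  step 1 ⇒ step 2: AAAABA ⇒ BA·BA·BA·BA·C·BA
    A ↦ BA
    B ↦ C
    C ↦ DB  (constrained at step 2)
  step 0 ⇒ step 1: DDA ⇒ AA·AA·BA
    D ↦ AA

A->BA, B->C, C->DB, D->AA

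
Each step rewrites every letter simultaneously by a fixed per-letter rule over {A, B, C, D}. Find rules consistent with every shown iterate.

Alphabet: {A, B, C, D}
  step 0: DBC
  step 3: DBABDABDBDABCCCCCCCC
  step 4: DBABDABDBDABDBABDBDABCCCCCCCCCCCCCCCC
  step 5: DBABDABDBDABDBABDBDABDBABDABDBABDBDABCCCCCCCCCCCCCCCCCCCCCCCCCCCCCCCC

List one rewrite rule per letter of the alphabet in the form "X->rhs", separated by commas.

  step 4 ⇒ step 5: DBABDABDBDABDBABDBDABCCCCCCCCCCCCCCCC ⇒ DB·AB·D·AB·DB·D·AB·DB·AB·DB·D·AB·DB·AB·D·AB·DB·AB·DB·D·AB·CC·CC·CC·CC·CC·CC·CC·CC·CC·CC·CC·CC·CC·CC·CC·CC
    A ↦ D
    B ↦ AB
    C ↦ CC
    D ↦ DB

A->D, B->AB, C->CC, D->DB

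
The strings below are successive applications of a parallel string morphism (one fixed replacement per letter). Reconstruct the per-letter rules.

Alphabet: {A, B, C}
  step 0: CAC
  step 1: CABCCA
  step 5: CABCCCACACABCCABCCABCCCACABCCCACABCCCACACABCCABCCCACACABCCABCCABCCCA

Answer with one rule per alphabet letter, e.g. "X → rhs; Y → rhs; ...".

  step 0 ⇒ step 1: CAC ⇒ CA·BC·CA
    A ↦ BC
    C ↦ CA
    B ↦ C  (constrained at step 1)

A->BC, B->C, C->CA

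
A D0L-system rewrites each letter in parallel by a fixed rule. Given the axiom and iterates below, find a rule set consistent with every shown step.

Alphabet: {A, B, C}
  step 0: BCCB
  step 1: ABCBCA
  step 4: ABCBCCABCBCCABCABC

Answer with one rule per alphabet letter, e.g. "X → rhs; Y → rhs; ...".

A->C, B->A, C->BC

  step 0 ⇒ step 1: BCCB ⇒ A·BC·BC·A
    B ↦ A
    C ↦ BC
    A ↦ C  (constrained at step 1)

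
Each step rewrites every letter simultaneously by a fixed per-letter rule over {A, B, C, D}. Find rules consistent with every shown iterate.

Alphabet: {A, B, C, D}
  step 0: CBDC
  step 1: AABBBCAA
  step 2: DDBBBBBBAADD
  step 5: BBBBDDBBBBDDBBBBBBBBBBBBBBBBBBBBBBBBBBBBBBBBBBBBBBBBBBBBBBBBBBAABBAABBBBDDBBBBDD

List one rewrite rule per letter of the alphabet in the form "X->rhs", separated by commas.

A->D, B->BB, C->AA, D->BC

  step 1 ⇒ step 2: AABBBCAA ⇒ D·D·BB·BB·BB·AA·D·D
    A ↦ D
    B ↦ BB
    C ↦ AA
  step 0 ⇒ step 1: CBDC ⇒ AA·BB·BC·AA
    D ↦ BC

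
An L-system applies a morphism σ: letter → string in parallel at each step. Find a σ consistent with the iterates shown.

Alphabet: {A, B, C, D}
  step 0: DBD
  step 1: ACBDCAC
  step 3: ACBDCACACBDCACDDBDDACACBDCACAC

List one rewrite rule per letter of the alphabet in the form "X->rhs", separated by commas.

A->DBD, B->BDC, C->D, D->AC

  step 0 ⇒ step 1: DBD ⇒ AC·BDC·AC
    B ↦ BDC
    D ↦ AC
    A ↦ DBD  (constrained at step 1)
    C ↦ D  (constrained at step 1)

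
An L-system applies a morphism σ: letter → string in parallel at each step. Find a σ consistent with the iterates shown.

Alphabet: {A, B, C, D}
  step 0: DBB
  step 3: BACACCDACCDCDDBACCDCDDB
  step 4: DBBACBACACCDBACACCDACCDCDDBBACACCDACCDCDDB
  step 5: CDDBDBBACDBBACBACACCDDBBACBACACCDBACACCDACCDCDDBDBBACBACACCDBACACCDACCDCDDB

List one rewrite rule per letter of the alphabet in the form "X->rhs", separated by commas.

A->B, B->DB, C->AC, D->CD

  step 4 ⇒ step 5: DBBACBACACCDBACACCDACCDCDDBBACACCDACCDCDDB ⇒ CD·DB·DB·B·AC·DB·B·AC·B·AC·AC·CD·DB·B·AC·B·AC·AC·CD·B·AC·AC·CD·AC·CD·CD·DB·DB·B·AC·B·AC·AC·CD·B·AC·AC·CD·AC·CD·CD·DB
    A ↦ B
    B ↦ DB
    C ↦ AC
    D ↦ CD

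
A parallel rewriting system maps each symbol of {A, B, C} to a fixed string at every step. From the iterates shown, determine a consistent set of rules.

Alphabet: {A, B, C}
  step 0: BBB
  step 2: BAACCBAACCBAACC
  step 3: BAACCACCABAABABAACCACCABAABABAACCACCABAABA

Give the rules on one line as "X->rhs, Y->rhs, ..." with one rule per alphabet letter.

A->ACC, B->BA, C->ABA

  step 2 ⇒ step 3: BAACCBAACCBAACC ⇒ BA·ACC·ACC·ABA·ABA·BA·ACC·ACC·ABA·ABA·BA·ACC·ACC·ABA·ABA
    A ↦ ACC
    B ↦ BA
    C ↦ ABA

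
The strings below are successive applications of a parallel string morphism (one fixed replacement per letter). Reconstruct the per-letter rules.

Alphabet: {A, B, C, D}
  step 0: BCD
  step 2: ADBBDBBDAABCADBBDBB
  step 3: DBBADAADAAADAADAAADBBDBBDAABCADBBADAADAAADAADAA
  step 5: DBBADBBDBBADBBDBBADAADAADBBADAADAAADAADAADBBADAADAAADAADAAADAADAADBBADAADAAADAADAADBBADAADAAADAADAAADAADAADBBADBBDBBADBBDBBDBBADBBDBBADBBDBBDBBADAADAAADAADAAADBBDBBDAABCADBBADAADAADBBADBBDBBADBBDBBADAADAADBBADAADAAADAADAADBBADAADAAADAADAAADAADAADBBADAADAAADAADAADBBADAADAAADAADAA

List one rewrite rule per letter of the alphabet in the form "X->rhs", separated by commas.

  step 2 ⇒ step 3: ADBBDBBDAABCADBBDBB ⇒ DBB·A·DAA·DAA·A·DAA·DAA·A·DBB·DBB·DAA·BCA·DBB·A·DAA·DAA·A·DAA·DAA
    A ↦ DBB
    B ↦ DAA
    C ↦ BCA
    D ↦ A

A->DBB, B->DAA, C->BCA, D->A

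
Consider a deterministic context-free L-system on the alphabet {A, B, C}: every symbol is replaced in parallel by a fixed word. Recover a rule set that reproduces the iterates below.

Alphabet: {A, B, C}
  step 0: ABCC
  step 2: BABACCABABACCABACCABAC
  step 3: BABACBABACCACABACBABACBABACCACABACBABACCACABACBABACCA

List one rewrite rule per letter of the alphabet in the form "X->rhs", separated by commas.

  step 2 ⇒ step 3: BABACCABABACCABACCABAC ⇒ BA·BAC·BA·BAC·CA·CA·BAC·BA·BAC·BA·BAC·CA·CA·BAC·BA·BAC·CA·CA·BAC·BA·BAC·CA
    A ↦ BAC
    B ↦ BA
    C ↦ CA

A->BAC, B->BA, C->CA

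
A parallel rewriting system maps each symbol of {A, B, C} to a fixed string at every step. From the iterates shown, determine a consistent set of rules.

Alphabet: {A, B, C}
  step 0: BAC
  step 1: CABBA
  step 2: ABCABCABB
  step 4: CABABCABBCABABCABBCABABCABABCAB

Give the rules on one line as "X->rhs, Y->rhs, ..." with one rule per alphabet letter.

  step 1 ⇒ step 2: CABBA ⇒ A·B·CAB·CAB·B
    A ↦ B
    B ↦ CAB
    C ↦ A

A->B, B->CAB, C->A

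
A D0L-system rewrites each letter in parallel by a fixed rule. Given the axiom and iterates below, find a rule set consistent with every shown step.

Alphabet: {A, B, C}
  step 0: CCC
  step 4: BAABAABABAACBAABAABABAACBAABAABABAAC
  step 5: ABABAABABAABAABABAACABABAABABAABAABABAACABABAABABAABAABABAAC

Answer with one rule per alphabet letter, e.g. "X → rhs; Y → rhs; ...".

  step 4 ⇒ step 5: BAABAABABAACBAABAABABAACBAABAABABAAC ⇒ A·BA·BA·A·BA·BA·A·BA·A·BA·BA·AC·A·BA·BA·A·BA·BA·A·BA·A·BA·BA·AC·A·BA·BA·A·BA·BA·A·BA·A·BA·BA·AC
    A ↦ BA
    B ↦ A
    C ↦ AC

A->BA, B->A, C->AC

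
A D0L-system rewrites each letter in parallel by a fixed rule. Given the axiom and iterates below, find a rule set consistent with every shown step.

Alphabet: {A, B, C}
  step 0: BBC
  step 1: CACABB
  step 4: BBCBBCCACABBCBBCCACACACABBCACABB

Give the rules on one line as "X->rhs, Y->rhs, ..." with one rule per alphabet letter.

  step 0 ⇒ step 1: BBC ⇒ CA·CA·BB
    B ↦ CA
    C ↦ BB
    A ↦ C  (constrained at step 1)

A->C, B->CA, C->BB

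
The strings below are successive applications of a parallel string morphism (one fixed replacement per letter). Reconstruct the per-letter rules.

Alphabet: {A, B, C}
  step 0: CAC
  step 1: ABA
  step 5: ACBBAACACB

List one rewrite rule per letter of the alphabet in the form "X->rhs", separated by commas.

A->B, B->AC, C->A

  step 0 ⇒ step 1: CAC ⇒ A·B·A
    A ↦ B
    C ↦ A
    B ↦ AC  (constrained at step 1)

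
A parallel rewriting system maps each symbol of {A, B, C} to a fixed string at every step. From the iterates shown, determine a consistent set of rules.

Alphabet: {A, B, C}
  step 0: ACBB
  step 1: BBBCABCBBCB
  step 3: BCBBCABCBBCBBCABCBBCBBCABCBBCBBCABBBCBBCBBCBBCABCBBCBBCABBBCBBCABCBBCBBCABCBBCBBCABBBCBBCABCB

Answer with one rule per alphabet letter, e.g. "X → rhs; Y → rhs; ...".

A->BB, B->BCB, C->BCA

  step 0 ⇒ step 1: ACBB ⇒ BB·BCA·BCB·BCB
    A ↦ BB
    B ↦ BCB
    C ↦ BCA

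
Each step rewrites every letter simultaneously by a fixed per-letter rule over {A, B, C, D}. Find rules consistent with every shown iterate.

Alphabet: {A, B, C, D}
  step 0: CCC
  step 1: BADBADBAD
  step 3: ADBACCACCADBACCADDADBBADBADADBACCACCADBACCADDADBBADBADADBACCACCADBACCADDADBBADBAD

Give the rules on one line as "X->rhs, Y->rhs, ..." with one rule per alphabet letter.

  step 0 ⇒ step 1: CCC ⇒ BAD·BAD·BAD
    C ↦ BAD
    A ↦ ADB  (constrained at step 1)
    B ↦ ADD  (constrained at step 1)
    D ↦ ACC  (constrained at step 1)

A->ADB, B->ADD, C->BAD, D->ACC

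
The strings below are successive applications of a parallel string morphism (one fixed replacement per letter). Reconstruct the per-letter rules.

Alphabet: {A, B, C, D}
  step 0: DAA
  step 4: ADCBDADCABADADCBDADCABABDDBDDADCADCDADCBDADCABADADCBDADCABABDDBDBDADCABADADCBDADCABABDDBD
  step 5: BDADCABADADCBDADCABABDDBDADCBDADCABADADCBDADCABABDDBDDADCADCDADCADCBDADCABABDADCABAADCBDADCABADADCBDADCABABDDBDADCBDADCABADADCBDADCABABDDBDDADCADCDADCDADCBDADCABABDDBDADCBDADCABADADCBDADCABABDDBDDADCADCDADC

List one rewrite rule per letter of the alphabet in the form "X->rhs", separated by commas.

  step 4 ⇒ step 5: ADCBDADCABADADCBDADCABABDDBDDADCADCDADCBDADCABADADCBDADCABABDDBDBDADCABADADCBDADCABABDDBD ⇒ BD·ADC·ABA·D·ADC·BD·ADC·ABA·BD·D·BD·ADC·BD·ADC·ABA·D·ADC·BD·ADC·ABA·BD·D·BD·D·ADC·ADC·D·ADC·ADC·BD·ADC·ABA·BD·ADC·ABA·ADC·BD·ADC·ABA·D·ADC·BD·ADC·ABA·BD·D·BD·ADC·BD·ADC·ABA·D·ADC·BD·ADC·ABA·BD·D·BD·D·ADC·ADC·D·ADC·D·ADC·BD·ADC·ABA·BD·D·BD·ADC·BD·ADC·ABA·D·ADC·BD·ADC·ABA·BD·D·BD·D·ADC·ADC·D·ADC
    A ↦ BD
    B ↦ D
    C ↦ ABA
    D ↦ ADC

A->BD, B->D, C->ABA, D->ADC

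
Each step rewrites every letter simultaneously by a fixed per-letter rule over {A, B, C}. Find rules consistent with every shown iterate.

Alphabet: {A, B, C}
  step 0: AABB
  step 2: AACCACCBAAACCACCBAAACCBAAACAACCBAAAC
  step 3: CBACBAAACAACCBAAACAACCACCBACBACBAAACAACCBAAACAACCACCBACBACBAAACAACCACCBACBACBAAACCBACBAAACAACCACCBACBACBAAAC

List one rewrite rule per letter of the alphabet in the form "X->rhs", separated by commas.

  step 2 ⇒ step 3: AACCACCBAAACCACCBAAACCBAAACAACCBAAAC ⇒ CBA·CBA·AAC·AAC·CBA·AAC·AAC·CAC·CBA·CBA·CBA·AAC·AAC·CBA·AAC·AAC·CAC·CBA·CBA·CBA·AAC·AAC·CAC·CBA·CBA·CBA·AAC·CBA·CBA·AAC·AAC·CAC·CBA·CBA·CBA·AAC
    A ↦ CBA
    B ↦ CAC
    C ↦ AAC

A->CBA, B->CAC, C->AAC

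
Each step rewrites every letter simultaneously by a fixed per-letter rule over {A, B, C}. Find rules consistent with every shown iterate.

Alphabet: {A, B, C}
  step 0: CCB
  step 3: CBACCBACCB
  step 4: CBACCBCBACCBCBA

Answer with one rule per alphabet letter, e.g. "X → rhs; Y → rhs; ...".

A->C, B->A, C->CB

  step 3 ⇒ step 4: CBACCBACCB ⇒ CB·A·C·CB·CB·A·C·CB·CB·A
    A ↦ C
    B ↦ A
    C ↦ CB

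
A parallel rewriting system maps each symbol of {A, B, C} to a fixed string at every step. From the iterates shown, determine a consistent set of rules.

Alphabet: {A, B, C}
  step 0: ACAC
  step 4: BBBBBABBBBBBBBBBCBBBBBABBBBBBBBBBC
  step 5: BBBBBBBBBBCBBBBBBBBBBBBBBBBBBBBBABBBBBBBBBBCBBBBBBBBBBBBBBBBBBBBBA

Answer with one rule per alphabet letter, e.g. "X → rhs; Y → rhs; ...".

  step 4 ⇒ step 5: BBBBBABBBBBBBBBBCBBBBBABBBBBBBBBBC ⇒ BB·BB·BB·BB·BB·C·BB·BB·BB·BB·BB·BB·BB·BB·BB·BB·BA·BB·BB·BB·BB·BB·C·BB·BB·BB·BB·BB·BB·BB·BB·BB·BB·BA
    A ↦ C
    B ↦ BB
    C ↦ BA

A->C, B->BB, C->BA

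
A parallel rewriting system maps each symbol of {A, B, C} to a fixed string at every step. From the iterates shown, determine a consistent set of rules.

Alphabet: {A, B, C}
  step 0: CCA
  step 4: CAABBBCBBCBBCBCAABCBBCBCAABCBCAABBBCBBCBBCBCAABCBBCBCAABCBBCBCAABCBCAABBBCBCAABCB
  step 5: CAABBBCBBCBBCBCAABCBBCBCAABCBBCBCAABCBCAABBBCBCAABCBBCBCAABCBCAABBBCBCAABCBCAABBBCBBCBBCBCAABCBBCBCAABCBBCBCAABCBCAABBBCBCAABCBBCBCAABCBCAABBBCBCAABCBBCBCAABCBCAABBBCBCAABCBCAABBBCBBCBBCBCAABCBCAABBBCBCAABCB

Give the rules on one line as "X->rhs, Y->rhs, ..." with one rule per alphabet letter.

A->B, B->BCB, C->CAA

  step 4 ⇒ step 5: CAABBBCBBCBBCBCAABCBBCBCAABCBCAABBBCBBCBBCBCAABCBBCBCAABCBBCBCAABCBCAABBBCBCAABCB ⇒ CAA·B·B·BCB·BCB·BCB·CAA·BCB·BCB·CAA·BCB·BCB·CAA·BCB·CAA·B·B·BCB·CAA·BCB·BCB·CAA·BCB·CAA·B·B·BCB·CAA·BCB·CAA·B·B·BCB·BCB·BCB·CAA·BCB·BCB·CAA·BCB·BCB·CAA·BCB·CAA·B·B·BCB·CAA·BCB·BCB·CAA·BCB·CAA·B·B·BCB·CAA·BCB·BCB·CAA·BCB·CAA·B·B·BCB·CAA·BCB·CAA·B·B·BCB·BCB·BCB·CAA·BCB·CAA·B·B·BCB·CAA·BCB
    A ↦ B
    B ↦ BCB
    C ↦ CAA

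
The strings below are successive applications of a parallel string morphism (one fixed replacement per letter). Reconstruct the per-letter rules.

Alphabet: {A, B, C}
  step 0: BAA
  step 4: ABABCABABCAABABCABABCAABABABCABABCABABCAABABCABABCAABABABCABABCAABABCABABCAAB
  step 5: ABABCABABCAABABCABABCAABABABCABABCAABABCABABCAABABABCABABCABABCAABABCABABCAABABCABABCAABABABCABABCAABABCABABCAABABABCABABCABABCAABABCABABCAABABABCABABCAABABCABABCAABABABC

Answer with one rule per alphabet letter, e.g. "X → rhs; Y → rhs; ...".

A->AB, B->ABC, C->A

  step 4 ⇒ step 5: ABABCABABCAABABCABABCAABABABCABABCABABCAABABCABABCAABABABCABABCAABABCABABCAAB ⇒ AB·ABC·AB·ABC·A·AB·ABC·AB·ABC·A·AB·AB·ABC·AB·ABC·A·AB·ABC·AB·ABC·A·AB·AB·ABC·AB·ABC·AB·ABC·A·AB·ABC·AB·ABC·A·AB·ABC·AB·ABC·A·AB·AB·ABC·AB·ABC·A·AB·ABC·AB·ABC·A·AB·AB·ABC·AB·ABC·AB·ABC·A·AB·ABC·AB·ABC·A·AB·AB·ABC·AB·ABC·A·AB·ABC·AB·ABC·A·AB·AB·ABC
    A ↦ AB
    B ↦ ABC
    C ↦ A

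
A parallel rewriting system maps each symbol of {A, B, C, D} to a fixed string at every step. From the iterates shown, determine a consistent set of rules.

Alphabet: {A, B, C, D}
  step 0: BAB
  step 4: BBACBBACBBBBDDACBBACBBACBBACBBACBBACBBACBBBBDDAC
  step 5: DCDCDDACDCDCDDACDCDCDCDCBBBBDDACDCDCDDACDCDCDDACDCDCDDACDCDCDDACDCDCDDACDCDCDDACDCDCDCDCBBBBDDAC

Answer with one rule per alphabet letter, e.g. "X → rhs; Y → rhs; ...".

  step 4 ⇒ step 5: BBACBBACBBBBDDACBBACBBACBBACBBACBBACBBACBBBBDDAC ⇒ DC·DC·DD·AC·DC·DC·DD·AC·DC·DC·DC·DC·BB·BB·DD·AC·DC·DC·DD·AC·DC·DC·DD·AC·DC·DC·DD·AC·DC·DC·DD·AC·DC·DC·DD·AC·DC·DC·DD·AC·DC·DC·DC·DC·BB·BB·DD·AC
    A ↦ DD
    B ↦ DC
    C ↦ AC
    D ↦ BB

A->DD, B->DC, C->AC, D->BB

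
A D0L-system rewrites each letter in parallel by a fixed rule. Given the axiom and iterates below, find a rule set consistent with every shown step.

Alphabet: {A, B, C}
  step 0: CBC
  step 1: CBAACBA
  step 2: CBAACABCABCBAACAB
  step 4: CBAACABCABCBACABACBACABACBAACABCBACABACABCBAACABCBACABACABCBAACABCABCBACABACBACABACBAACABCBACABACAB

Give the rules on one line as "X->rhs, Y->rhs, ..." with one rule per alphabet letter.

A->CAB, B->A, C->CBA

  step 1 ⇒ step 2: CBAACBA ⇒ CBA·A·CAB·CAB·CBA·A·CAB
    A ↦ CAB
    B ↦ A
    C ↦ CBA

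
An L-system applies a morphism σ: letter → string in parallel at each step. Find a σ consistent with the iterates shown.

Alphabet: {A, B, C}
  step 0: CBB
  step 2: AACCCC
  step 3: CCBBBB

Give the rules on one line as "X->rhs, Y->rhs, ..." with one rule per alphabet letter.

A->C, B->AA, C->B

  step 2 ⇒ step 3: AACCCC ⇒ C·C·B·B·B·B
    A ↦ C
    C ↦ B
    B ↦ AA  (constrained at step 0)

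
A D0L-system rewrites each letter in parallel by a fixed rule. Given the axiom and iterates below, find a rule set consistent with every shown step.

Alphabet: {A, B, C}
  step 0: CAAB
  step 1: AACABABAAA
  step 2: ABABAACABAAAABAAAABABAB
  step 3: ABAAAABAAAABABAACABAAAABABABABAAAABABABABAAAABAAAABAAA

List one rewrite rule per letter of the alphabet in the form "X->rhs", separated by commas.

  step 2 ⇒ step 3: ABABAACABAAAABAAAABABAB ⇒ AB·AAA·AB·AAA·AB·AB·AAC·AB·AAA·AB·AB·AB·AB·AAA·AB·AB·AB·AB·AAA·AB·AAA·AB·AAA
    A ↦ AB
    B ↦ AAA
    C ↦ AAC

A->AB, B->AAA, C->AAC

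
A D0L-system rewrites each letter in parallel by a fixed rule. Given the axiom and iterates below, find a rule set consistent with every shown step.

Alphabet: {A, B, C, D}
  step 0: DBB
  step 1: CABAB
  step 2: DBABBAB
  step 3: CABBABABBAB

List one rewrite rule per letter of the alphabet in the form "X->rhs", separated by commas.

A->B, B->AB, C->D, D->C

  step 2 ⇒ step 3: DBABBAB ⇒ C·AB·B·AB·AB·B·AB
    A ↦ B
    B ↦ AB
    D ↦ C
  step 1 ⇒ step 2: CABAB ⇒ D·B·AB·B·AB
    C ↦ D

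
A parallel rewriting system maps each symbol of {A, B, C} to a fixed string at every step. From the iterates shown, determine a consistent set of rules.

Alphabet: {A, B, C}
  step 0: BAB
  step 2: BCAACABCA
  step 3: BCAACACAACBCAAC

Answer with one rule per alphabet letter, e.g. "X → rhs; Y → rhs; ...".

  step 2 ⇒ step 3: BCAACABCA ⇒ BC·A·AC·AC·A·AC·BC·A·AC
    A ↦ AC
    B ↦ BC
    C ↦ A

A->AC, B->BC, C->A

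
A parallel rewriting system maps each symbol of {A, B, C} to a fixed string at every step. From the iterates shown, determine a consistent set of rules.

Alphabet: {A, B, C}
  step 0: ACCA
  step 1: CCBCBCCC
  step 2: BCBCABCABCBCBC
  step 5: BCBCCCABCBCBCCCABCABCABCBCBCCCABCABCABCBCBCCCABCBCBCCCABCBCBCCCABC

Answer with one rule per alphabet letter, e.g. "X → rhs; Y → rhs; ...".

A->CC, B->A, C->BC

  step 1 ⇒ step 2: CCBCBCCC ⇒ BC·BC·A·BC·A·BC·BC·BC
    B ↦ A
    C ↦ BC
  step 0 ⇒ step 1: ACCA ⇒ CC·BC·BC·CC
    A ↦ CC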